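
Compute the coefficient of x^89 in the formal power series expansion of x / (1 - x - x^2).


Let f(x) = sum_{k>=0} a_k x^k. Multiplying f(x) * (1 - x - x^2) = x and matching coefficients gives a_0 = 0, a_1 = 1, and a_k = a_{k-1} + a_{k-2} for k >= 2. These are the Fibonacci numbers F_k.
Iterating from F_0 = 0, F_1 = 1:
F_0=0, F_1=1, F_2=1, F_3=2, F_4=3, F_5=5, F_6=8, F_7=13, F_8=21, F_9=34, ...
F_89 = 1779979416004714189.

1779979416004714189


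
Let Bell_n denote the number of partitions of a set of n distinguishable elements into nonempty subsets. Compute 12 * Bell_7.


Bell_7 can be computed from the Bell triangle or from Dobinski's identity Bell_n = (1/e) * sum_{k>=0} k^n / k!.
Computing Bell_7 = 877.
Then 12 * 877 = 10524.

10524


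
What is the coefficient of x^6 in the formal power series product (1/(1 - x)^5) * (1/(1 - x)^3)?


Combine the factors: (1/(1 - x)^5) * (1/(1 - x)^3) = 1/(1 - x)^8.
Then use 1/(1 - x)^r = sum_{k>=0} C(k + r - 1, r - 1) x^k with r = 8 and k = 6:
C(13, 7) = 1716.

1716


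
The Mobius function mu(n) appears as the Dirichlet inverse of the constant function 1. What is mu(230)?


230 = 2 * 5 * 23 (all distinct primes).
mu(230) = (-1)^3 = -1

-1


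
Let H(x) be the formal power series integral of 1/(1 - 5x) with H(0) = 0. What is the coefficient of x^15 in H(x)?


1/(1 - 5x) = sum_{k>=0} 5^k x^k. Integrating termwise with H(0) = 0:
H(x) = sum_{k>=0} 5^k x^(k+1) / (k+1) = sum_{m>=1} 5^(m-1) x^m / m.
For m = 15: 5^14/15 = 6103515625/15 = 1220703125/3.

1220703125/3


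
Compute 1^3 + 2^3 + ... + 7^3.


This power sum has a closed form given by Faulhaber's formula
sum_{k=1}^{m} k^p = (1 / (p + 1)) * sum_{j=0}^{p} C(p + 1, j) B_j m^(p + 1 - j),
but for small m direct computation is fastest:
1 + 8 + 27 + 64 + 125 + 216 + 343 = 784.

784


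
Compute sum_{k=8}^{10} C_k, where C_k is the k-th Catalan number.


C_8 through C_10: 1430, 4862, 16796
Sum = 1430 + 4862 + 16796
= 23088

23088


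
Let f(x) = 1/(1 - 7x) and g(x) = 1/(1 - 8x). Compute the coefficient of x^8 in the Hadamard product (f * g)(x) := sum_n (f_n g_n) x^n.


f has coefficients f_k = 7^k and g has coefficients g_k = 8^k, so the Hadamard product has coefficient (f*g)_k = 7^k * 8^k = 56^k.
For k = 8: 56^8 = 96717311574016.

96717311574016


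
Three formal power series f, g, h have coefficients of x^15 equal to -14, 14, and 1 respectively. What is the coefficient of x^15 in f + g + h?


Series addition is componentwise:
-14 + 14 + 1
= 1

1


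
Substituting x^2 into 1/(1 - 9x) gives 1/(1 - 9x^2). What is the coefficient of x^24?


The coefficient of x^(2m) in 1/(1 - 9x^2) is 9^m.
With n = 24 = 2*12, the coefficient is 9^12 = 282429536481.

282429536481


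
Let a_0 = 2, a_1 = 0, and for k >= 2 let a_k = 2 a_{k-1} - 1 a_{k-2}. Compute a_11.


Iterating the recurrence forward:
a_0 = 2
a_1 = 0
a_2 = 2*0 - 1*2 = -2
a_3 = 2*-2 - 1*0 = -4
a_4 = 2*-4 - 1*-2 = -6
a_5 = 2*-6 - 1*-4 = -8
a_6 = 2*-8 - 1*-6 = -10
a_7 = 2*-10 - 1*-8 = -12
a_8 = 2*-12 - 1*-10 = -14
a_9 = 2*-14 - 1*-12 = -16
a_10 = 2*-16 - 1*-14 = -18
a_11 = 2*-18 - 1*-16 = -20
So a_11 = -20.

-20


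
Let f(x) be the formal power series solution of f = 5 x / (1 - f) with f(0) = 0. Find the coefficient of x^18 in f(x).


Apply Lagrange inversion: f = 5 x * phi(f) with phi(t) = 1/(1 - t), so
[x^n] f = 5^n * (1/n) [t^(n-1)] phi(t)^n = 5^n * (1/n) [t^(n-1)] (1 - t)^(-n) = 5^n * (1/n) C(2n - 2, n - 1) = 5^n * C_{n-1}.
For n = 18: C_17 = C(34, 17) / 18 = 2333606220/18 = 129644790.
With the 5^18 = 3814697265625 factor, the coefficient is 3814697265625 * 129644790 = 494555625915527343750.

494555625915527343750


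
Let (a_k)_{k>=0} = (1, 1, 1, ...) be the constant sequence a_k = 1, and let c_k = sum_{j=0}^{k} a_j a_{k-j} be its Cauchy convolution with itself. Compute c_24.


Since a_j = 1 for all j >= 0, the convolution sum becomes
c_k = sum_{j=0}^{k} 1 * 1 = 1 * (k + 1).
Equivalently, the generating function of (a_k) is 1/(1 - x) and its square is 1/(1 - x)^2 = sum_{k>=0} 1(k + 1) x^k.
For k = 24: 1 * 25 = 25.

25


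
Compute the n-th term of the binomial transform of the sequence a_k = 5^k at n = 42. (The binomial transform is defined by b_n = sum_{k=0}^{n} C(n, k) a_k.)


With a_k = 5^k, b_n = sum_{k=0}^{n} C(n, k) 5^k = (1 + 5)^n by the binomial theorem.
For n = 42: (1 + 5)^42 = 6^42 = 481229803398374426442198455156736.

481229803398374426442198455156736


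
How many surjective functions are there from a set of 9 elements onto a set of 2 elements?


By inclusion-exclusion on which target elements are missed, the number of surjections from an n-set onto a k-set is
surj(n, k) = sum_{j=0}^{k} (-1)^j C(k, j) (k - j)^n.
Equivalently surj(n, k) = k! * S(n, k), where S(n, k) is the Stirling number of the second kind.
For n = 9, k = 2:
S(9, 2) = 255, so
surj = 2! * 255 = 2 * 255 = 510.

510


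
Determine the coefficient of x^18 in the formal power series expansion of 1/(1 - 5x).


The geometric series identity gives 1/(1 - c x) = sum_{k>=0} c^k x^k, so the coefficient of x^k is c^k.
Here c = 5 and k = 18.
Computing: 5^18 = 3814697265625

3814697265625


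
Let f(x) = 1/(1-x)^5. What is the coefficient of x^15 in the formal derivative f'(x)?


Differentiate: d/dx [ 1/(1-x)^r ] = r / (1-x)^(r+1).
Here r = 5, so f'(x) = 5 / (1-x)^6.
The expansion of 1/(1-x)^(r+1) has coefficient of x^n equal to C(n+r, r).
So the coefficient of x^15 in f'(x) is
5 * C(20, 5) = 5 * 15504 = 77520

77520


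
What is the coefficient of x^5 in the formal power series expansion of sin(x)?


The Maclaurin series is sin(t) = sum_{k>=0} (-1)^k t^(2k+1) / (2k+1)!, so substituting t = x, only odd powers of x are nonzero, with coefficient of x^(2k+1) equal to (-1)^k / (2k+1)!.
Write 5 = 2*2 + 1, giving the coefficient (-1)^2 / 5! = 1/120 = 1/120.

1/120


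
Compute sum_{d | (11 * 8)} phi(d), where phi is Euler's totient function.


First, 11 * 8 = 88. One classical identity is sum_{d | n} phi(d) = n (each k in [1, n] has a unique gcd with n, and among the k's with gcd(k, n) = n/d there are phi(d) of them). So the sum equals 88. We also verify directly:
Divisors of 88: 1, 2, 4, 8, 11, 22, 44, 88.
phi values: 1, 1, 2, 4, 10, 10, 20, 40.
Sum = 88.

88


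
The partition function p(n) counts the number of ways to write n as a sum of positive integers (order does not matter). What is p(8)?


Using the generating function prod_{k>=1} 1/(1-x^k), we compute p(8).
By dynamic programming over parts 1 through 8:
p(8) = 22

22


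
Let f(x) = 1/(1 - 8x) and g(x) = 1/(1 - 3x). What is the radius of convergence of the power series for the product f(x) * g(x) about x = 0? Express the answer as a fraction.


The radius of 1/(1 - 8x) is 1/8 (nearest singularity at x = 1/8), and the radius of 1/(1 - 3x) is 1/3.
The product f(x)*g(x) = 1/((1 - 8x)(1 - 3x)) has singularities at both 1/8 and 1/3, so its radius of convergence is the distance to the nearest one:
min(1/8, 1/3) = 1/8.

1/8


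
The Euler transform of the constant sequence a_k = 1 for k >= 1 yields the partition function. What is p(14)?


The Euler transform converts the sequence a_k = 1 into the number of integer partitions.
Using the recurrence or dynamic programming:
p(14) = 135

135


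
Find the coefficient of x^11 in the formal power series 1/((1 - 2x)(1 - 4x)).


By partial fractions or Cauchy convolution:
The coefficient equals sum_{k=0}^{11} 2^k * 4^(11-k).
= 8386560

8386560


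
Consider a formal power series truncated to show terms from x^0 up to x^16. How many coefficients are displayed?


From x^0 to x^16 inclusive, the count is 16 - 0 + 1 = 17.

17


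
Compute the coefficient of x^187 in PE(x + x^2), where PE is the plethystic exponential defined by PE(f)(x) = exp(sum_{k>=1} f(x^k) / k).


With f(x) = x + x^2, the exponent is sum_{k>=1} (x^k + x^(2k)) / k = -ln(1 - x) - ln(1 - x^2). Exponentiating:
PE(x + x^2) = 1 / ((1 - x)(1 - x^2)).
This is the generating function for partitions of n into parts of size 1 or 2. The number of 2's can be any j in 0..93, and the rest are 1's, so
[x^187] = floor(187/2) + 1 = 94.

94


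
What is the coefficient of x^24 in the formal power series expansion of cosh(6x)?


The Maclaurin series is cosh(t) = sum_{m>=0} t^(2m) / (2m)!, so substituting t = 6x, only even powers of x are nonzero, with coefficient of x^(2m) equal to 6^(2m) / (2m)!.
For x^24 the coefficient is 6^24/24! = 4738381338321616896/620448401733239439360000 = 19131876/2505147019375.

19131876/2505147019375


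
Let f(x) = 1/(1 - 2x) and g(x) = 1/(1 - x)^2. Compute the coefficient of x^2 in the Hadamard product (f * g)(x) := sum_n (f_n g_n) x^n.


f has coefficients f_k = 2^k. For g = 1/(1 - x)^2 the coefficient is g_k = C(k + 1, 1) = k + 1. The Hadamard coefficient is (f * g)_k = 2^k * (k + 1).
For k = 2: 2^2 * 3 = 4 * 3 = 12.

12


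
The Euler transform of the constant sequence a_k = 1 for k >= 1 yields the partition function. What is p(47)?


The Euler transform converts the sequence a_k = 1 into the number of integer partitions.
Using the recurrence or dynamic programming:
p(47) = 124754

124754


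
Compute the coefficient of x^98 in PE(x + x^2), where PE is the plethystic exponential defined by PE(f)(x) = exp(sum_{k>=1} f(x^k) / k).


With f(x) = x + x^2, the exponent is sum_{k>=1} (x^k + x^(2k)) / k = -ln(1 - x) - ln(1 - x^2). Exponentiating:
PE(x + x^2) = 1 / ((1 - x)(1 - x^2)).
This is the generating function for partitions of n into parts of size 1 or 2. The number of 2's can be any j in 0..49, and the rest are 1's, so
[x^98] = floor(98/2) + 1 = 50.

50


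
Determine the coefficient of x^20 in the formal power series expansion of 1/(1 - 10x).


The geometric series identity gives 1/(1 - c x) = sum_{k>=0} c^k x^k, so the coefficient of x^k is c^k.
Here c = 10 and k = 20.
Computing: 10^20 = 100000000000000000000

100000000000000000000


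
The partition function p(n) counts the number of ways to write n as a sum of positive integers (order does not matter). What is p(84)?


Using the generating function prod_{k>=1} 1/(1-x^k), we compute p(84).
By dynamic programming over parts 1 through 84:
p(84) = 26543660

26543660


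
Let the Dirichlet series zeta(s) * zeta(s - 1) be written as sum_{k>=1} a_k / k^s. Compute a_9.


Convolution gives a_k = sum_{d | k} d * 1 = sum_{d | k} d = sigma(k), the sum of positive divisors of k.
For k = 9, the divisors are 1, 3, 9, so
sigma(9) = 1 + 3 + 9 = 13.

13


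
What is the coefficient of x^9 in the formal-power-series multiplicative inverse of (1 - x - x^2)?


Let the inverse be f(x) = sum_{k>=0} a_k x^k. From f(x) * (1 - x - x^2) = 1 and matching coefficients:
 x^0: a_0 = 1.
 x^1: a_1 - a_0 = 0, so a_1 = 1.
 x^k (k >= 2): a_k - a_{k-1} - a_{k-2} = 0, i.e. a_k = a_{k-1} + a_{k-2}.
This is the Fibonacci-type recurrence shifted so that a_0 = a_1 = 1.
Iterating: a_0=1, a_1=1, a_2=2, a_3=3, a_4=5, a_5=8, a_6=13, a_7=21, a_8=34, a_9=55
a_9 = 55.

55


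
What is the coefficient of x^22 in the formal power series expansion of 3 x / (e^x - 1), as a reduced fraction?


The exponential generating function for Bernoulli numbers is
x / (e^x - 1) = sum_{k>=0} B_k x^k / k!.
So the coefficient of x^22 in 3 x / (e^x - 1) is 3 B_22 / 22!.
Computing: B_22 = 854513/138, 22! = 1124000727777607680000, giving
3 * 854513/138 / 1124000727777607680000 = 77683/4700366679797268480000.

77683/4700366679797268480000


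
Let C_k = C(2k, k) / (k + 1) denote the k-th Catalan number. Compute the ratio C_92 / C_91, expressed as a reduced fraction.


Using C_k = (2k)! / (k! (k+1)!), the ratio C_{k+1}/C_k simplifies to
C_{k+1}/C_k = [(2k+2)! / ((k+1)! (k+2)!)] * [k! (k+1)! / (2k)!]
 = (2k+2)(2k+1) / ((k+1)(k+2)) = 2(2k+1) / (k+2).
For k = 91: 2(2*91 + 1) / (91 + 2) = 366/93 = 122/31.

122/31


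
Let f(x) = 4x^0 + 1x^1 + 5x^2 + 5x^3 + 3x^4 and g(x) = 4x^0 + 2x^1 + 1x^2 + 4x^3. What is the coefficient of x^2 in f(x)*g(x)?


Cauchy product at x^2:
4*1 + 1*2 + 5*4
= 26

26


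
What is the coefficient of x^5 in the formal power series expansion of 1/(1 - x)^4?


The expansion 1/(1 - x)^r = sum_{k>=0} C(k + r - 1, r - 1) x^k follows from the multiset / negative-binomial theorem (or from repeated differentiation of the geometric series).
For r = 4 and k = 5:
C(8, 3) = 40320 / (6 * 120) = 56.

56


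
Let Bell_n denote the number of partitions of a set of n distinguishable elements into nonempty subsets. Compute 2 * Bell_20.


Bell_20 can be computed from the Bell triangle or from Dobinski's identity Bell_n = (1/e) * sum_{k>=0} k^n / k!.
Computing Bell_20 = 51724158235372.
Then 2 * 51724158235372 = 103448316470744.

103448316470744


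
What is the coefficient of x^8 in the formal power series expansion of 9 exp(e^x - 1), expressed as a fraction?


exp(e^x - 1) is the exponential generating function for the Bell numbers Bell_k: exp(e^x - 1) = sum_{k>=0} Bell_k x^k / k!.
So the coefficient of x^8 in 9 exp(e^x - 1) is 9 Bell_8 / 8!.
Computing: Bell_8 = 4140 and 8! = 40320, giving
9 * 4140/40320 = 207/224.

207/224


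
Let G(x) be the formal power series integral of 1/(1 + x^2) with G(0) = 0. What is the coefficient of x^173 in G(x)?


1/(1 + x^2) = sum_{j>=0} (-1)^j x^(2j). Integrating termwise with G(0) = 0:
G(x) = sum_{j>=0} (-1)^j x^(2j+1) / (2j+1) = arctan(x).
Only odd powers are nonzero. For x^173 write 173 = 2*86 + 1, giving
(-1)^86 / 173 = 1/173 = 1/173.

1/173


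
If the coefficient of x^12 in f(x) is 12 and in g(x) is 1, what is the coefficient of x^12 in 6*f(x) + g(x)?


Scalar multiplication scales coefficients: 6 * 12 = 72.
Then add the g coefficient: 72 + 1
= 73

73


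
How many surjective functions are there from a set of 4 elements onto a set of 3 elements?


By inclusion-exclusion on which target elements are missed, the number of surjections from an n-set onto a k-set is
surj(n, k) = sum_{j=0}^{k} (-1)^j C(k, j) (k - j)^n.
Equivalently surj(n, k) = k! * S(n, k), where S(n, k) is the Stirling number of the second kind.
For n = 4, k = 3:
S(4, 3) = 6, so
surj = 3! * 6 = 6 * 6 = 36.

36


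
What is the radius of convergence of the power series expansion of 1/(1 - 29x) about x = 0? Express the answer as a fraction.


Expanding 1/(1 - 29x) = sum_{k>=0} 29^k x^k, the series converges when |29x| < 1, i.e., |x| < 1/29.
So the radius of convergence is 1/29 = 1/29.

1/29


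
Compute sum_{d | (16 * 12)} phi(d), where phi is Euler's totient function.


First, 16 * 12 = 192. One classical identity is sum_{d | n} phi(d) = n (each k in [1, n] has a unique gcd with n, and among the k's with gcd(k, n) = n/d there are phi(d) of them). So the sum equals 192. We also verify directly:
Divisors of 192: 1, 2, 3, 4, 6, 8, 12, 16, 24, 32, 48, 64, 96, 192.
phi values: 1, 1, 2, 2, 2, 4, 4, 8, 8, 16, 16, 32, 32, 64.
Sum = 192.

192


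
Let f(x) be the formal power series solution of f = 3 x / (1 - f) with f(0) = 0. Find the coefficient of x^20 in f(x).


Apply Lagrange inversion: f = 3 x * phi(f) with phi(t) = 1/(1 - t), so
[x^n] f = 3^n * (1/n) [t^(n-1)] phi(t)^n = 3^n * (1/n) [t^(n-1)] (1 - t)^(-n) = 3^n * (1/n) C(2n - 2, n - 1) = 3^n * C_{n-1}.
For n = 20: C_19 = C(38, 19) / 20 = 35345263800/20 = 1767263190.
With the 3^20 = 3486784401 factor, the coefficient is 3486784401 * 1767263190 = 6162065723353499190.

6162065723353499190


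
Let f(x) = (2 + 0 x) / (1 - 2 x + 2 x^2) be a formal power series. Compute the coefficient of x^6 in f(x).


Write f(x) = sum_{k>=0} a_k x^k. Multiplying both sides by 1 - 2 x + 2 x^2 gives
(1 - 2 x + 2 x^2) sum_{k>=0} a_k x^k = 2 + 0 x.
Matching coefficients:
 x^0: a_0 = 2
 x^1: a_1 - 2 a_0 = 0  =>  a_1 = 2*2 + 0 = 4
 x^k (k >= 2): a_k = 2 a_{k-1} - 2 a_{k-2}.
Iterating: a_2 = 4, a_3 = 0, a_4 = -8, a_5 = -16, a_6 = -16.
So the coefficient of x^6 is -16.

-16


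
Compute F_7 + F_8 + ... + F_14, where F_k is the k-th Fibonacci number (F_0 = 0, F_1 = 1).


Use the identity sum_{k=0}^{N} F_k = F_{N+2} - 1 (which follows from F_{k+2} - F_{k+1} = F_k). Then
sum_{k=7}^{14} F_k = (F_{16} - 1) - (F_{8} - 1) = F_{16} - F_{8}.
Computing: F_{16} = 987, F_{8} = 21, so
Sum = 987 - 21 = 966.

966


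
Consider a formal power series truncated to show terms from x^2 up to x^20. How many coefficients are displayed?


From x^2 to x^20 inclusive, the count is 20 - 2 + 1 = 19.

19


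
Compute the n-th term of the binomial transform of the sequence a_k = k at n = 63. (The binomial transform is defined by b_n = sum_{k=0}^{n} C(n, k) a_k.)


With a_k = k, b_n = sum_{k=0}^{n} C(n, k) k. Using k * C(n, k) = n * C(n-1, k-1) gives b_n = n * sum_{k>=1} C(n-1, k-1) = n * 2^(n-1).
For n = 63: 63 * 2^62 = 63 * 4611686018427387904 = 290536219160925437952.

290536219160925437952


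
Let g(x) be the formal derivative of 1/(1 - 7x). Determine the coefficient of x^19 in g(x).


Differentiate termwise: d/dx sum_{k>=0} 7^k x^k = sum_{k>=1} k 7^k x^(k-1) = sum_{j>=0} (j+1) 7^(j+1) x^j.
Equivalently, d/dx [1/(1 - 7x)] = 7/(1 - 7x)^2.
For j = 19: 20 * 7^20 = 20 * 79792266297612001 = 1595845325952240020.

1595845325952240020


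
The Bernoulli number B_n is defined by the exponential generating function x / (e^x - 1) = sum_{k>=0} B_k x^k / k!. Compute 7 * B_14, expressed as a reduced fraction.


Bernoulli numbers can also be computed recursively via B_0 = 1 and sum_{j=0}^{m} C(m+1, j) B_j = 0 for m >= 1. Odd-index Bernoulli numbers vanish for k >= 3.
Computing B_14 = 7/6, so 7 * B_14 = 7 * 7/6 = 49/6.

49/6


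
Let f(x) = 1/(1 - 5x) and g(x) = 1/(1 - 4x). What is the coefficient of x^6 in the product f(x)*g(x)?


The coefficient of x^n in f*g is the Cauchy product: sum_{k=0}^{n} a^k * b^(n-k).
With a=5, b=4, n=6:
sum_{k=0}^{6} 5^k * 4^(6-k)
= 61741

61741


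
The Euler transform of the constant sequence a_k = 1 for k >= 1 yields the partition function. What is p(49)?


The Euler transform converts the sequence a_k = 1 into the number of integer partitions.
Using the recurrence or dynamic programming:
p(49) = 173525

173525


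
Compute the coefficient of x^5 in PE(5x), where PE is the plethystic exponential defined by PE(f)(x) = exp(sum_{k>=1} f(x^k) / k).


With f(x) = 5x, the exponent is sum_{k>=1} 5 x^k / k = 5 * (-ln(1 - x)). Exponentiating:
PE(5x) = exp(-5 ln(1 - x)) = 1/(1 - x)^5.
By the negative binomial expansion, [x^n] 1/(1 - x)^5 = C(n + 4, 4).
For n = 5: C(9, 4) = 126.

126


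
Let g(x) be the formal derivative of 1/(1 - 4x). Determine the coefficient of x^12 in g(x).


Differentiate termwise: d/dx sum_{k>=0} 4^k x^k = sum_{k>=1} k 4^k x^(k-1) = sum_{j>=0} (j+1) 4^(j+1) x^j.
Equivalently, d/dx [1/(1 - 4x)] = 4/(1 - 4x)^2.
For j = 12: 13 * 4^13 = 13 * 67108864 = 872415232.

872415232


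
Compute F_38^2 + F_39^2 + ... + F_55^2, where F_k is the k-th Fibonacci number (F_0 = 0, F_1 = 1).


There is a standard identity sum_{k=0}^{N} F_k^2 = F_N * F_{N+1} (proved inductively from the telescoping relation F_k^2 = F_k F_{k+1} - F_{k-1} F_k). Then
sum_{k=38}^{55} F_k^2 = F_55 F_56 - F_37 F_38.
Computing: F_55 = 139583862445, F_56 = 225851433717, F_37 = 24157817, F_38 = 39088169.
Sum = 139583862445 * 225851433717 - 24157817 * 39088169 = 31525214512674929490992.

31525214512674929490992


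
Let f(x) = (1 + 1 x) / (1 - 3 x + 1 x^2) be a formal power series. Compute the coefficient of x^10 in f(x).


Write f(x) = sum_{k>=0} a_k x^k. Multiplying both sides by 1 - 3 x + 1 x^2 gives
(1 - 3 x + 1 x^2) sum_{k>=0} a_k x^k = 1 + 1 x.
Matching coefficients:
 x^0: a_0 = 1
 x^1: a_1 - 3 a_0 = 1  =>  a_1 = 3*1 + 1 = 4
 x^k (k >= 2): a_k = 3 a_{k-1} - 1 a_{k-2}.
Iterating: a_2 = 11, a_3 = 29, a_4 = 76, a_5 = 199, a_6 = 521, a_7 = 1364, a_8 = 3571, a_9 = 9349, a_10 = 24476.
So the coefficient of x^10 is 24476.

24476


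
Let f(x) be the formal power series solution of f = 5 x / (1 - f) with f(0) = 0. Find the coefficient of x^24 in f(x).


Apply Lagrange inversion: f = 5 x * phi(f) with phi(t) = 1/(1 - t), so
[x^n] f = 5^n * (1/n) [t^(n-1)] phi(t)^n = 5^n * (1/n) [t^(n-1)] (1 - t)^(-n) = 5^n * (1/n) C(2n - 2, n - 1) = 5^n * C_{n-1}.
For n = 24: C_23 = C(46, 23) / 24 = 8233430727600/24 = 343059613650.
With the 5^24 = 59604644775390625 factor, the coefficient is 59604644775390625 * 343059613650 = 20447946408390998840332031250.

20447946408390998840332031250


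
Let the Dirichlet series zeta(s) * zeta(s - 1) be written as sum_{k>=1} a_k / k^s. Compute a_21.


Convolution gives a_k = sum_{d | k} d * 1 = sum_{d | k} d = sigma(k), the sum of positive divisors of k.
For k = 21, the divisors are 1, 3, 7, 21, so
sigma(21) = 1 + 3 + 7 + 21 = 32.

32


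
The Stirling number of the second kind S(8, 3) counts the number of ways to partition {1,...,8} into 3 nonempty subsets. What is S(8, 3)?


Using the explicit formula S(n,k) = (1/k!) sum_{j=0}^{k} (-1)^(k-j) C(k,j) j^n:
S(8, 3) = 966
Equivalently, S(n,k) is n! times the coefficient of x^n in the EGF (e^x - 1)^k / k!.

966


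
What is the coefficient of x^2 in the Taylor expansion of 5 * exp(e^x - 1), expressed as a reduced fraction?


exp(e^x - 1) = sum_{k>=0} Bell_k x^k / k!, where Bell_k is the k-th Bell number.
So the coefficient of x^2 is 5 * Bell_2 / 2!.
Computing: Bell_2 = 2 and 2! = 2, giving
5 * 2/2 = 5.

5


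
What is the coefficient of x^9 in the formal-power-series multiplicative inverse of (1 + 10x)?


The inverse is 1/(1 + 10x). Apply the geometric identity 1/(1 - y) = sum_{k>=0} y^k with y = -10x:
1/(1 + 10x) = sum_{k>=0} (-10)^k x^k.
So the coefficient of x^9 is (-10)^9 = -1000000000.

-1000000000


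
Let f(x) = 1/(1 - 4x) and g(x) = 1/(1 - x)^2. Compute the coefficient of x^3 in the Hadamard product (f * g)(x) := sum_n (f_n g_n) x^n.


f has coefficients f_k = 4^k. For g = 1/(1 - x)^2 the coefficient is g_k = C(k + 1, 1) = k + 1. The Hadamard coefficient is (f * g)_k = 4^k * (k + 1).
For k = 3: 4^3 * 4 = 64 * 4 = 256.

256


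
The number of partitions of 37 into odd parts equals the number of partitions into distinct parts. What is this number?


Computing partitions of 37 into odd parts (1, 3, 5, ...):
Using the generating function prod_{k>=0} 1/(1-x^(2k+1)),
the count is 760

760


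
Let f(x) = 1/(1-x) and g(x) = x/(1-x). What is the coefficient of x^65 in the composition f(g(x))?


First simplify the composition: f(g(x)) = 1/(1 - x/(1-x)) = (1-x)/((1-x) - x) = (1-x)/(1-2x).
Now extract the coefficient. Write (1-x)/(1-2x) = 1/(1-2x) - x/(1-2x).
The coefficient of x^n in 1/(1-2x) is 2^n, and in x/(1-2x) is 2^(n-1) (for n >= 1).
So the coefficient of x^65 is 2^65 - 2^64 = 36893488147419103232 - 18446744073709551616 = 18446744073709551616.

18446744073709551616


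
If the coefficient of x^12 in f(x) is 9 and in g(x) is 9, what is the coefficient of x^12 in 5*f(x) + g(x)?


Scalar multiplication scales coefficients: 5 * 9 = 45.
Then add the g coefficient: 45 + 9
= 54

54


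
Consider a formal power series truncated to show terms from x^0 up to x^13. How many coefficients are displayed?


From x^0 to x^13 inclusive, the count is 13 - 0 + 1 = 14.

14


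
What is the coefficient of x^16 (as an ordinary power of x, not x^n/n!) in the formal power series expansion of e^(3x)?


The exponential series is e^y = sum_{k>=0} y^k / k!. Substituting y = 3x gives
e^(3x) = sum_{k>=0} 3^k x^k / k!.
So the coefficient of x^n is a^n/n! with a = 3, n = 16:
3^16 / 16! = 43046721/20922789888000 = 59049/28700672000

59049/28700672000


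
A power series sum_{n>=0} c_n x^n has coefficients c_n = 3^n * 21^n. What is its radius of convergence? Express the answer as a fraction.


By the root test (Cauchy-Hadamard), the radius is R = 1 / limsup_n |c_n|^(1/n).
Here |c_n|^(1/n) = (3^n * 21^n)^(1/n) = 3 * 21 = 63 for all n.
So R = 1/63 = 1/63.

1/63


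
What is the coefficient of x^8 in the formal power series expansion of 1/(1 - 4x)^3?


The general identity 1/(1 - c x)^r = sum_{k>=0} c^k C(k + r - 1, r - 1) x^k follows by substituting y = c x into 1/(1 - y)^r = sum_{k>=0} C(k + r - 1, r - 1) y^k.
For c = 4, r = 3, k = 8:
4^8 * C(10, 2) = 65536 * 45 = 2949120.

2949120


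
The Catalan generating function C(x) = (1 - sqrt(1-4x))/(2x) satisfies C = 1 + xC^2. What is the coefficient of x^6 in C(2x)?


Substituting x -> 2x scales the n-th coefficient by 2^n, so [x^6] C(2x) = 2^6 * C_6.
C_6 = C(2*6, 6)/(7) = 924/7 = 132.
So 2^6 * 132 = 64 * 132 = 8448.

8448


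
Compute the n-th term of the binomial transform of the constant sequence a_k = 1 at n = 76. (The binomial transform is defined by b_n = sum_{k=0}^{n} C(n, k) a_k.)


With a_k = 1 for all k, b_n = sum_{k=0}^{n} C(n, k) = 2^n by the binomial theorem.
For n = 76: 2^76 = 75557863725914323419136.

75557863725914323419136


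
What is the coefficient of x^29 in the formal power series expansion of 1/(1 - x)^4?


The negative binomial / multiset identity is
1/(1 - x)^r = sum_{k>=0} C(k + r - 1, r - 1) x^k.
Here r = 4 and k = 29, so the coefficient is
C(29 + 3, 3) = C(32, 3)
= 4960

4960


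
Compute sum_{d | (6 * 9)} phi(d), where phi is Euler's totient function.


First, 6 * 9 = 54. One classical identity is sum_{d | n} phi(d) = n (each k in [1, n] has a unique gcd with n, and among the k's with gcd(k, n) = n/d there are phi(d) of them). So the sum equals 54. We also verify directly:
Divisors of 54: 1, 2, 3, 6, 9, 18, 27, 54.
phi values: 1, 1, 2, 2, 6, 6, 18, 18.
Sum = 54.

54


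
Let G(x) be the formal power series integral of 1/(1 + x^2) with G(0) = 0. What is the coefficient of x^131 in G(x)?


1/(1 + x^2) = sum_{j>=0} (-1)^j x^(2j). Integrating termwise with G(0) = 0:
G(x) = sum_{j>=0} (-1)^j x^(2j+1) / (2j+1) = arctan(x).
Only odd powers are nonzero. For x^131 write 131 = 2*65 + 1, giving
(-1)^65 / 131 = -1/131 = -1/131.

-1/131


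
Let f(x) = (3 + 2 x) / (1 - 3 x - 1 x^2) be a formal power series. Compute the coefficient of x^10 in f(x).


Write f(x) = sum_{k>=0} a_k x^k. Multiplying both sides by 1 - 3 x - 1 x^2 gives
(1 - 3 x - 1 x^2) sum_{k>=0} a_k x^k = 3 + 2 x.
Matching coefficients:
 x^0: a_0 = 3
 x^1: a_1 - 3 a_0 = 2  =>  a_1 = 3*3 + 2 = 11
 x^k (k >= 2): a_k = 3 a_{k-1} + 1 a_{k-2}.
Iterating: a_2 = 36, a_3 = 119, a_4 = 393, a_5 = 1298, a_6 = 4287, a_7 = 14159, a_8 = 46764, a_9 = 154451, a_10 = 510117.
So the coefficient of x^10 is 510117.

510117


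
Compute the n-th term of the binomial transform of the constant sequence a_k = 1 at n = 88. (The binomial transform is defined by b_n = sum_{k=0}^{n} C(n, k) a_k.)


With a_k = 1 for all k, b_n = sum_{k=0}^{n} C(n, k) = 2^n by the binomial theorem.
For n = 88: 2^88 = 309485009821345068724781056.

309485009821345068724781056


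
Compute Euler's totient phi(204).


phi(n) counts integers in [1, n] coprime to n. Using the multiplicative formula phi(n) = n * prod_{p | n} (1 - 1/p):
204 = 2^2 * 3 * 17, so
phi(204) = 204 * (1 - 1/2) * (1 - 1/3) * (1 - 1/17) = 64.

64


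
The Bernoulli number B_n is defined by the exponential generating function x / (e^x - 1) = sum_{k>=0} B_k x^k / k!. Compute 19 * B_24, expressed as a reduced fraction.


Bernoulli numbers can also be computed recursively via B_0 = 1 and sum_{j=0}^{m} C(m+1, j) B_j = 0 for m >= 1. Odd-index Bernoulli numbers vanish for k >= 3.
Computing B_24 = -236364091/2730, so 19 * B_24 = 19 * -236364091/2730 = -4490917729/2730.

-4490917729/2730


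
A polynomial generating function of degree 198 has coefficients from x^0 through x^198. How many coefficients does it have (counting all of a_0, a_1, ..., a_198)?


A polynomial of degree 198 takes the form a_0 + a_1 x + ... + a_198 x^198.
The number of coefficients is 198 + 1 = 199.

199


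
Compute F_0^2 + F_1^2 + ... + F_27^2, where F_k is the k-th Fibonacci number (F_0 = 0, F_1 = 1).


There is a standard identity sum_{k=0}^{N} F_k^2 = F_N * F_{N+1} (proved inductively from the telescoping relation F_k^2 = F_k F_{k+1} - F_{k-1} F_k). Then
sum_{k=0}^{27} F_k^2 = F_27 F_28 - F_0 F_0.
Computing: F_27 = 196418, F_28 = 317811.
Sum = 196418 * 317811 = 62423800998.

62423800998


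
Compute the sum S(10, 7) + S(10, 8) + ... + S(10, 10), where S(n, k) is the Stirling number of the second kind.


By definition, S(n, k) counts partitions of an n-set into exactly k nonempty blocks.
Computing row n = 10 for k = 7..10:
S(10, k): 5880, 750, 45, 1
Sum = 6676.

6676


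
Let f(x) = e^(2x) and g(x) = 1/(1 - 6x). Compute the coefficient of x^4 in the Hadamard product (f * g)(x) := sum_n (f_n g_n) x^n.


Expanding: f_k = 2^k/k! (from e^(2x)) and g_k = 6^k (from 1/(1 - 6x)). So the Hadamard coefficient (f * g)_k = 2^k 6^k / k! = (12)^k / k!.
For k = 4: 12^4/4! = 20736/24 = 864.

864


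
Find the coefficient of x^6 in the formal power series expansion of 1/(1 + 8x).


Write 1/(1 + c x) = 1/(1 - (-c) x) and apply the geometric-series identity
1/(1 - y) = sum_{k>=0} y^k to get 1/(1 + c x) = sum_{k>=0} (-c)^k x^k.
So the coefficient of x^k is (-c)^k = (-1)^k * c^k.
Here c = 8 and k = 6:
(-8)^6 = 1 * 262144 = 262144

262144


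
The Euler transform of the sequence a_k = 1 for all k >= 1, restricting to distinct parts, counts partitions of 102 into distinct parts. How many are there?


Partitions of 102 into distinct parts can be computed via generating function.
Product (1+x)(1+x^2)(1+x^3)...
The coefficient of x^102 = 525016

525016


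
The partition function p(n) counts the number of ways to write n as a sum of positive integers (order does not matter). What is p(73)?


Using the generating function prod_{k>=1} 1/(1-x^k), we compute p(73).
By dynamic programming over parts 1 through 73:
p(73) = 6185689

6185689


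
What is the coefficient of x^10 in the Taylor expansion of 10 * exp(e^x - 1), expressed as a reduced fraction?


exp(e^x - 1) = sum_{k>=0} Bell_k x^k / k!, where Bell_k is the k-th Bell number.
So the coefficient of x^10 is 10 * Bell_10 / 10!.
Computing: Bell_10 = 115975 and 10! = 3628800, giving
10 * 115975/3628800 = 23195/72576.

23195/72576


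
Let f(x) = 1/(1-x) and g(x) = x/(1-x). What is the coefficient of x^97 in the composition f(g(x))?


First simplify the composition: f(g(x)) = 1/(1 - x/(1-x)) = (1-x)/((1-x) - x) = (1-x)/(1-2x).
Now extract the coefficient. Write (1-x)/(1-2x) = 1/(1-2x) - x/(1-2x).
The coefficient of x^n in 1/(1-2x) is 2^n, and in x/(1-2x) is 2^(n-1) (for n >= 1).
So the coefficient of x^97 is 2^97 - 2^96 = 158456325028528675187087900672 - 79228162514264337593543950336 = 79228162514264337593543950336.

79228162514264337593543950336


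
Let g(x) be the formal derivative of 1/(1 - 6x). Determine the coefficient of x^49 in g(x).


Differentiate termwise: d/dx sum_{k>=0} 6^k x^k = sum_{k>=1} k 6^k x^(k-1) = sum_{j>=0} (j+1) 6^(j+1) x^j.
Equivalently, d/dx [1/(1 - 6x)] = 6/(1 - 6x)^2.
For j = 49: 50 * 6^50 = 50 * 808281277464764060643139600456536293376 = 40414063873238203032156980022826814668800.

40414063873238203032156980022826814668800


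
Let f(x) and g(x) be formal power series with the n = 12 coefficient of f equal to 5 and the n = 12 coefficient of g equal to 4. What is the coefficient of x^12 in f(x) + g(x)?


Addition of formal power series is termwise.
The coefficient of x^12 in f + g = 5 + 4
= 9

9


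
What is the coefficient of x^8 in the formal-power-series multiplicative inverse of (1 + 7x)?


The inverse is 1/(1 + 7x). Apply the geometric identity 1/(1 - y) = sum_{k>=0} y^k with y = -7x:
1/(1 + 7x) = sum_{k>=0} (-7)^k x^k.
So the coefficient of x^8 is (-7)^8 = 5764801.

5764801


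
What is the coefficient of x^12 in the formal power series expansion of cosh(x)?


The Maclaurin series is cosh(t) = sum_{m>=0} t^(2m) / (2m)!, so substituting t = x, only even powers of x are nonzero, with coefficient of x^(2m) equal to 1 / (2m)!.
For x^12 the coefficient is 1/12! = 1/479001600 = 1/479001600.

1/479001600


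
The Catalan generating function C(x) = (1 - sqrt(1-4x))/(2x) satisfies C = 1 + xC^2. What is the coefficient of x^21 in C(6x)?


Substituting x -> 6x scales the n-th coefficient by 6^n, so [x^21] C(6x) = 6^21 * C_21.
C_21 = C(2*21, 21)/(22) = 538257874440/22 = 24466267020.
So 6^21 * 24466267020 = 21936950640377856 * 24466267020 = 536715291972044618591109120.

536715291972044618591109120


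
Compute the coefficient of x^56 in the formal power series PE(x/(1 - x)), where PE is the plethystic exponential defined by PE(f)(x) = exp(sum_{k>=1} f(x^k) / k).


For f(x) = x/(1 - x) we have
sum_{k>=1} f(x^k) / k = sum_{k>=1} (1/k) * x^k / (1 - x^k) = sum_{k, m >= 1} x^(k m) / k,
which after exponentiating simplifies to
PE(x/(1 - x)) = prod_{k>=1} 1 / (1 - x^k).
This is the generating function for the partition function p(n), so the coefficient of x^56 is p(56).
Computing p(56) by dynamic programming over parts 1, 2, ..., 56: p(56) = 526823.

526823


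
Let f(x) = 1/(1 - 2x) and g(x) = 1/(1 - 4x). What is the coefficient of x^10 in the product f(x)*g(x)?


The coefficient of x^n in f*g is the Cauchy product: sum_{k=0}^{n} a^k * b^(n-k).
With a=2, b=4, n=10:
sum_{k=0}^{10} 2^k * 4^(10-k)
= 2096128

2096128


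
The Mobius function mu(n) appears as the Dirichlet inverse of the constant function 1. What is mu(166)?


166 = 2 * 83 (all distinct primes).
mu(166) = (-1)^2 = 1

1


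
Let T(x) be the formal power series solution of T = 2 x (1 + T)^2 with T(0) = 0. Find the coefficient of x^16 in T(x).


Apply the Lagrange inversion formula: if T = 2 x * phi(T) with phi(t) = (1 + t)^2, then [x^n] T = 2^n * (1/n) [t^(n-1)] phi(t)^n = 2^n * (1/n) [t^(n-1)] (1 + t)^(2n) = 2^n * (1/n) C(2n, n-1).
Using the identity C(2n, n-1) = C(2n, n) * n / (n+1), the unscaled factor equals C(2n, n) / (n+1) = C_n, the n-th Catalan number.
For n = 16: C_16 = C(32, 16) / 17 = 601080390/17 = 35357670.
With the 2^16 = 65536 factor, the coefficient is 65536 * 35357670 = 2317200261120.

2317200261120


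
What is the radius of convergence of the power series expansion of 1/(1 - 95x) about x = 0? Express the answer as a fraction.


Expanding 1/(1 - 95x) = sum_{k>=0} 95^k x^k, the series converges when |95x| < 1, i.e., |x| < 1/95.
So the radius of convergence is 1/95 = 1/95.

1/95


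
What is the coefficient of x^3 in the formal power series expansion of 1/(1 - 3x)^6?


The general identity 1/(1 - c x)^r = sum_{k>=0} c^k C(k + r - 1, r - 1) x^k follows by substituting y = c x into 1/(1 - y)^r = sum_{k>=0} C(k + r - 1, r - 1) y^k.
For c = 3, r = 6, k = 3:
3^3 * C(8, 5) = 27 * 56 = 1512.

1512


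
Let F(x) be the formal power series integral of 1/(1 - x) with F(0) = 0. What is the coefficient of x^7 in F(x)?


1/(1 - x) = sum_{k>=0} x^k. Integrating termwise and using F(0) = 0 gives
F(x) = sum_{k>=0} x^(k+1) / (k+1) = sum_{m>=1} x^m / m = -ln(1 - x).
So the coefficient of x^7 is 1/7 = 1/7.

1/7


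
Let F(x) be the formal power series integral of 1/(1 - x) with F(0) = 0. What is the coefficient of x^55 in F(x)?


1/(1 - x) = sum_{k>=0} x^k. Integrating termwise and using F(0) = 0 gives
F(x) = sum_{k>=0} x^(k+1) / (k+1) = sum_{m>=1} x^m / m = -ln(1 - x).
So the coefficient of x^55 is 1/55 = 1/55.

1/55


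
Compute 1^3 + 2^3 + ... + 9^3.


This power sum has a closed form given by Faulhaber's formula
sum_{k=1}^{m} k^p = (1 / (p + 1)) * sum_{j=0}^{p} C(p + 1, j) B_j m^(p + 1 - j),
but for small m direct computation is fastest:
1 + 8 + 27 + 64 + 125 + 216 + 343 + 512 + 729 = 2025.

2025


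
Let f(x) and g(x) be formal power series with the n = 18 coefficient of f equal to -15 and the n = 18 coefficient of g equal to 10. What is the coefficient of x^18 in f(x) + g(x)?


Addition of formal power series is termwise.
The coefficient of x^18 in f + g = -15 + 10
= -5

-5


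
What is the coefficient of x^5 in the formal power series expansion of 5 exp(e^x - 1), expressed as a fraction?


exp(e^x - 1) is the exponential generating function for the Bell numbers Bell_k: exp(e^x - 1) = sum_{k>=0} Bell_k x^k / k!.
So the coefficient of x^5 in 5 exp(e^x - 1) is 5 Bell_5 / 5!.
Computing: Bell_5 = 52 and 5! = 120, giving
5 * 52/120 = 13/6.

13/6


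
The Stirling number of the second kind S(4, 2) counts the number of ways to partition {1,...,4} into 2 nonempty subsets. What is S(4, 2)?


Using the explicit formula S(n,k) = (1/k!) sum_{j=0}^{k} (-1)^(k-j) C(k,j) j^n:
S(4, 2) = 7
Equivalently, S(n,k) is n! times the coefficient of x^n in the EGF (e^x - 1)^k / k!.

7


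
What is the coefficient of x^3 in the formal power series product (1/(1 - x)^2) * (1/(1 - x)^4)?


Combine the factors: (1/(1 - x)^2) * (1/(1 - x)^4) = 1/(1 - x)^6.
Then use 1/(1 - x)^r = sum_{k>=0} C(k + r - 1, r - 1) x^k with r = 6 and k = 3:
C(8, 5) = 56.

56


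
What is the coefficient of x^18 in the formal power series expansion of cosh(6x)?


The Maclaurin series is cosh(t) = sum_{m>=0} t^(2m) / (2m)!, so substituting t = 6x, only even powers of x are nonzero, with coefficient of x^(2m) equal to 6^(2m) / (2m)!.
For x^18 the coefficient is 6^18/18! = 101559956668416/6402373705728000 = 236196/14889875.

236196/14889875


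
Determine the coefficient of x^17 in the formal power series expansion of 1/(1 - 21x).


The geometric series identity gives 1/(1 - c x) = sum_{k>=0} c^k x^k, so the coefficient of x^k is c^k.
Here c = 21 and k = 17.
Computing: 21^17 = 30041942495081691894741

30041942495081691894741


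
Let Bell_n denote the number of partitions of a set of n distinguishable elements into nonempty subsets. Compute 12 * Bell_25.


Bell_25 can be computed from the Bell triangle or from Dobinski's identity Bell_n = (1/e) * sum_{k>=0} k^n / k!.
Computing Bell_25 = 4638590332229999353.
Then 12 * 4638590332229999353 = 55663083986759992236.

55663083986759992236


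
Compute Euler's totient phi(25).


phi(n) counts integers in [1, n] coprime to n. Using the multiplicative formula phi(n) = n * prod_{p | n} (1 - 1/p):
25 = 5^2, so
phi(25) = 25 * (1 - 1/5) = 20.

20


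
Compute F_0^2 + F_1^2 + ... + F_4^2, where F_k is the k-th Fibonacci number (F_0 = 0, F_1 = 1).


There is a standard identity sum_{k=0}^{N} F_k^2 = F_N * F_{N+1} (proved inductively from the telescoping relation F_k^2 = F_k F_{k+1} - F_{k-1} F_k). Then
sum_{k=0}^{4} F_k^2 = F_4 F_5 - F_0 F_0.
Computing: F_4 = 3, F_5 = 5.
Sum = 3 * 5 = 15.

15


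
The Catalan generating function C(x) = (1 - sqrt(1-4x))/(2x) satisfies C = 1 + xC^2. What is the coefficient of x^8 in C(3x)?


Substituting x -> 3x scales the n-th coefficient by 3^n, so [x^8] C(3x) = 3^8 * C_8.
C_8 = C(2*8, 8)/(9) = 12870/9 = 1430.
So 3^8 * 1430 = 6561 * 1430 = 9382230.

9382230


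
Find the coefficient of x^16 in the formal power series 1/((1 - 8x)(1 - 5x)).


By partial fractions or Cauchy convolution:
The coefficient equals sum_{k=0}^{16} 8^k * 5^(16-k).
= 750345624744041

750345624744041


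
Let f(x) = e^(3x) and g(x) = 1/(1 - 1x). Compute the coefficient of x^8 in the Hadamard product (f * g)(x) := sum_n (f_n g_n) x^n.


Expanding: f_k = 3^k/k! (from e^(3x)) and g_k = 1^k (from 1/(1 - 1x)). So the Hadamard coefficient (f * g)_k = 3^k 1^k / k! = (3)^k / k!.
For k = 8: 3^8/8! = 6561/40320 = 729/4480.

729/4480


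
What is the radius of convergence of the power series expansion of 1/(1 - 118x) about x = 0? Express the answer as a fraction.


Expanding 1/(1 - 118x) = sum_{k>=0} 118^k x^k, the series converges when |118x| < 1, i.e., |x| < 1/118.
So the radius of convergence is 1/118 = 1/118.

1/118


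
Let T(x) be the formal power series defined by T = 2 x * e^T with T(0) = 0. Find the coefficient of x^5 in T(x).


Apply the Lagrange inversion formula: if T = 2 x * phi(T) with phi(t) = e^t, then
[x^n] T = 2^n * (1/n) [t^(n-1)] phi(t)^n = 2^n * (1/n) [t^(n-1)] e^(n t) = 2^n * (1/n) * n^(n-1) / (n-1)! = 2^n * n^(n-1) / n!.
When c = 1 this is the Cayley count of rooted labeled trees on n vertices, divided by n!.
For n = 5: 2^5 * 5^4 / 5! = 32 * 625/120 = 500/3.

500/3


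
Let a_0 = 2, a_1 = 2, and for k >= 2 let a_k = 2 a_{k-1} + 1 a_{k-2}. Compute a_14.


Iterating the recurrence forward:
a_0 = 2
a_1 = 2
a_2 = 2*2 + 1*2 = 6
a_3 = 2*6 + 1*2 = 14
a_4 = 2*14 + 1*6 = 34
a_5 = 2*34 + 1*14 = 82
a_6 = 2*82 + 1*34 = 198
a_7 = 2*198 + 1*82 = 478
a_8 = 2*478 + 1*198 = 1154
a_9 = 2*1154 + 1*478 = 2786
a_10 = 2*2786 + 1*1154 = 6726
a_11 = 2*6726 + 1*2786 = 16238
a_12 = 2*16238 + 1*6726 = 39202
a_13 = 2*39202 + 1*16238 = 94642
a_14 = 2*94642 + 1*39202 = 228486
So a_14 = 228486.

228486
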